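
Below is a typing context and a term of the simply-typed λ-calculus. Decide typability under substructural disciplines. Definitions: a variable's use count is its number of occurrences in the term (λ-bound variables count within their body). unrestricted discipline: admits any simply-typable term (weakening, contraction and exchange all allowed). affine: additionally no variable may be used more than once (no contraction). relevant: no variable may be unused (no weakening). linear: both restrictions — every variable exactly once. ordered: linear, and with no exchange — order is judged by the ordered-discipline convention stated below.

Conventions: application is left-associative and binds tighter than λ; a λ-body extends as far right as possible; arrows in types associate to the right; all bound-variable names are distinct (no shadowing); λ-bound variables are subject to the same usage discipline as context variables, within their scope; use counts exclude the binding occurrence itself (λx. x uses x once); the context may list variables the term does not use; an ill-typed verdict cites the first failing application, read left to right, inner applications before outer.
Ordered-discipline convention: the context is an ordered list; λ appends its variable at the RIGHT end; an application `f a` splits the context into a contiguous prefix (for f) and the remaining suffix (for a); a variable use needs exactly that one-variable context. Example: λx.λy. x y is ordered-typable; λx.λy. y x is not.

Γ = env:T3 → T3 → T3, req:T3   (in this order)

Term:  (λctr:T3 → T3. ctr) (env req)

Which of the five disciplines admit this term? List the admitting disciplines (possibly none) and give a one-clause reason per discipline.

accepted by: ordered, linear, affine, relevant, unrestricted
use counts: env ×1; req ×1; ctr [bound] ×1
order of uses: ctr, env, req
typing: the term checks, with type T3 → T3
ordered ✓ (env, req, ctr: once each, no exchange needed)
linear ✓ (single use per variable (env, req, ctr))
affine ✓ (env, req, ctr: no repeats, contraction unneeded)
relevant ✓ (at least one use each (env, req, ctr))
unrestricted ✓ (simply typable at T3 → T3; W, C, E all held)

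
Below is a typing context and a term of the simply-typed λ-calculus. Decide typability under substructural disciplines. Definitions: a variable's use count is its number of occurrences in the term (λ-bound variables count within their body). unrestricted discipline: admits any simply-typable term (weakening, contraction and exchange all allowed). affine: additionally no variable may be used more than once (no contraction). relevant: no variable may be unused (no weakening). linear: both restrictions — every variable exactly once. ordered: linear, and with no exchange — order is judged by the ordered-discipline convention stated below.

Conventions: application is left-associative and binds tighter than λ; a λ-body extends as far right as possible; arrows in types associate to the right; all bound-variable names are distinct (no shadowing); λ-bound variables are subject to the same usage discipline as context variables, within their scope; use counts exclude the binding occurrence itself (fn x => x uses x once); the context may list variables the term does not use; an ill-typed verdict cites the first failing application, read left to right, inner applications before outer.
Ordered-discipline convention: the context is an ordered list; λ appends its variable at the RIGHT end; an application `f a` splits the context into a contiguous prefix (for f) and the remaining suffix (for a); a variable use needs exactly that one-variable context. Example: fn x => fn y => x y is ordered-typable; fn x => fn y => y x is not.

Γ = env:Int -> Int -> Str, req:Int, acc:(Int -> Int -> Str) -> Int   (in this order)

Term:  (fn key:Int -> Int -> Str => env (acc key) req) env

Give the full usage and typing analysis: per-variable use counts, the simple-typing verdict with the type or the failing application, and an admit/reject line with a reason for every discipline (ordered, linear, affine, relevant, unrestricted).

variable uses: env: 2×; req: 1×; acc: 1×; key [bound]: 1×
use order (left to right): env, acc, key, req, env
typing: well-typed — term : Str
ordered: ✗, uses contraction: env ×2
linear: ✗, uses contraction: env ×2
affine: ✗, uses contraction: env ×2
relevant: ✓, every one of env, req, acc, key appears
unrestricted: ✓, typability at Str is all that's needed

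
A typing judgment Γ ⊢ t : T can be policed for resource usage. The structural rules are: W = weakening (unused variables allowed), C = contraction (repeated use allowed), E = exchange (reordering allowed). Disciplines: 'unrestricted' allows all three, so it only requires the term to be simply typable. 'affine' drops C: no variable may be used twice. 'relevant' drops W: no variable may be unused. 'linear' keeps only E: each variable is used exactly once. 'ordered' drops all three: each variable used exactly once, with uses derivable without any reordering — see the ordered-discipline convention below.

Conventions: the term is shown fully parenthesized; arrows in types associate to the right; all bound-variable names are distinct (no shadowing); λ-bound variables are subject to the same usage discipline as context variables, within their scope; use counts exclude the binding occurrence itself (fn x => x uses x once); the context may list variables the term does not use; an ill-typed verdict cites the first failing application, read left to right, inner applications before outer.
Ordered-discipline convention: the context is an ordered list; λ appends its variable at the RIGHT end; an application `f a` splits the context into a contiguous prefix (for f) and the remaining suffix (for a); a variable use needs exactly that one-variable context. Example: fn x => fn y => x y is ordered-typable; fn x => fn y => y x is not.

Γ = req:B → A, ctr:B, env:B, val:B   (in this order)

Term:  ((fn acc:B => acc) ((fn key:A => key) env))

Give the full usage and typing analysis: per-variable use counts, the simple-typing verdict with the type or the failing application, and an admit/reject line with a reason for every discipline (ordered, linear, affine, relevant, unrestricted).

use counts: req: 0×; ctr: 0×; env: 1×; val: 0×; acc (λ-bound): 1×; key (λ-bound): 1×
left-to-right use order: acc, key, env
typing: ill-typed: a function awaiting A gets B
ordered ✗ (fails simple typing)
linear ✗ (a type mismatch blocks all five)
affine ✗ (the type mismatch rejects it)
relevant ✗ (not simply typable)
unrestricted ✗ (fails simple typing)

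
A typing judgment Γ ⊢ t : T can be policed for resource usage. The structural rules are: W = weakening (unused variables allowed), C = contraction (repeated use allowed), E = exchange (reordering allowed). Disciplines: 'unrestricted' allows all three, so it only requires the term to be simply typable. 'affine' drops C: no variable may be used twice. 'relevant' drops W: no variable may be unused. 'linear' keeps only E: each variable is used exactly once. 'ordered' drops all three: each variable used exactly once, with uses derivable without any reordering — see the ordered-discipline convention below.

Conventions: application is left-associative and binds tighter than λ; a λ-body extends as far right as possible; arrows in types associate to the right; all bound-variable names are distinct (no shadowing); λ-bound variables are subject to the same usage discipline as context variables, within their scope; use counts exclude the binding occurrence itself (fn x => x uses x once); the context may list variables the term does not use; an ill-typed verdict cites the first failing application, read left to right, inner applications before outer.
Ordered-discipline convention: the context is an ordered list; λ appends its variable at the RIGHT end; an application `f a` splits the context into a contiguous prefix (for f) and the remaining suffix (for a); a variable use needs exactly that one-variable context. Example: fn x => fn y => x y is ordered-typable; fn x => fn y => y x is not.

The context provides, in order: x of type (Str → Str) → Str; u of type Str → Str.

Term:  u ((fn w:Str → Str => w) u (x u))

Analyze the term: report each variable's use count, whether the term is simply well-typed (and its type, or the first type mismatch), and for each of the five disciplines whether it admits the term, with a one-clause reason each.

usage: x ×1, u ×3, w [bound] ×1
left-to-right use order: u, w, u, x, u
typing: ✓ — Str
ordered ✗ (uses contraction: u ×3)
linear ✗ (uses contraction: u ×3)
affine ✗ (uses contraction: u ×3)
relevant ✓ (at least one use each (x, u, w))
unrestricted ✓ (type-checks (Str) and nothing is barred)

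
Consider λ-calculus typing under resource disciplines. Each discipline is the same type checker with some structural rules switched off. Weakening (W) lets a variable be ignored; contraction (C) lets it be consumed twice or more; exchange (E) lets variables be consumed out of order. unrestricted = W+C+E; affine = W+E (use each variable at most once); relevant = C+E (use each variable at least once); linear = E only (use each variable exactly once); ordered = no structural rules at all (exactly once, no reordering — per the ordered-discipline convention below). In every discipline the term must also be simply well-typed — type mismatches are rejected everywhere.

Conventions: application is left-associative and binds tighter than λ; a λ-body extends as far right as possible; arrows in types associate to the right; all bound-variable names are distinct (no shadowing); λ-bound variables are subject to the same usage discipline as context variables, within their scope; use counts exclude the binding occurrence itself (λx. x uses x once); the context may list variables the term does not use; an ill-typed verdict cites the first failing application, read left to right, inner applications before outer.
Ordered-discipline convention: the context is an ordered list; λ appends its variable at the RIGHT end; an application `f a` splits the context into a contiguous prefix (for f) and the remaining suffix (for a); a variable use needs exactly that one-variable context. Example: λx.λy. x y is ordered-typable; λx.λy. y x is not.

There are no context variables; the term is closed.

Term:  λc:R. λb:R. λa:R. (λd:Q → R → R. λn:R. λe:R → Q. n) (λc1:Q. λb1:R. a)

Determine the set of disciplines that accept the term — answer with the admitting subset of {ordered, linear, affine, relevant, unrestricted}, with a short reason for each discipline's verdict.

admitted by: affine, unrestricted
usage: c (bound): 0×; b (bound): 0×; a (bound): 1×; d (bound): 0×; n (bound): 1×; e (bound): 0×; c1 (bound): 0×; b1 (bound): 0×
left-to-right use order: n, a
typing: well-typed — term : R → R → R → R → (R → Q) → R
ordered ✗ (unused: c, b, d, e, c1, b1 — weakening required)
linear ✗ (unused: c, b, d, e, c1, b1 — weakening required)
affine ✓ (at most one use each (c, b, a, d, n, e, c1, b1))
relevant ✗ (unused: c, b, d, e, c1, b1 — weakening required)
unrestricted ✓ (well-typed at R → R → R → R → (R → Q) → R; no restrictions here)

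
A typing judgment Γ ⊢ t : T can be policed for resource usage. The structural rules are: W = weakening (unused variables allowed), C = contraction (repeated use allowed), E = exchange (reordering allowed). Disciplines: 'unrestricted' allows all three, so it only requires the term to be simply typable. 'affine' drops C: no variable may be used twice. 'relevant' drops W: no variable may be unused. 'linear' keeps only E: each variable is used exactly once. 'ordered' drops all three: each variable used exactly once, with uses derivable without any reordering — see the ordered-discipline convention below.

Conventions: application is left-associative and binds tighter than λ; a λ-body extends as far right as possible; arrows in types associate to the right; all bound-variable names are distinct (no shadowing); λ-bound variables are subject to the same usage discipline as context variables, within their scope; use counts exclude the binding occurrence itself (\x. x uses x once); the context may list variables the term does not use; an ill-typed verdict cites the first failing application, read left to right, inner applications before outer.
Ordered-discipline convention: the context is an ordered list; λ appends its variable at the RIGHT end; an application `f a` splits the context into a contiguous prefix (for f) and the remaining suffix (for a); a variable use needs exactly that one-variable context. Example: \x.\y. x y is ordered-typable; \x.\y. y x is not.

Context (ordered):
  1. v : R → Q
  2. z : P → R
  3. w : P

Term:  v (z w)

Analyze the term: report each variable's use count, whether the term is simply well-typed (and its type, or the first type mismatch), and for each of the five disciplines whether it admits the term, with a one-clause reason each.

variable uses: v: 1×; z: 1×; w: 1×
order of uses: v, z, w
typing: well-typed — term : Q
ordered ✓ (v, z, w once each; derivable with no W/C/E)
linear ✓ (each of v, z, w used exactly once)
affine ✓ (at most one use each (v, z, w))
relevant ✓ (every one of v, z, w appears)
unrestricted ✓ (well-typed at Q; no restrictions here)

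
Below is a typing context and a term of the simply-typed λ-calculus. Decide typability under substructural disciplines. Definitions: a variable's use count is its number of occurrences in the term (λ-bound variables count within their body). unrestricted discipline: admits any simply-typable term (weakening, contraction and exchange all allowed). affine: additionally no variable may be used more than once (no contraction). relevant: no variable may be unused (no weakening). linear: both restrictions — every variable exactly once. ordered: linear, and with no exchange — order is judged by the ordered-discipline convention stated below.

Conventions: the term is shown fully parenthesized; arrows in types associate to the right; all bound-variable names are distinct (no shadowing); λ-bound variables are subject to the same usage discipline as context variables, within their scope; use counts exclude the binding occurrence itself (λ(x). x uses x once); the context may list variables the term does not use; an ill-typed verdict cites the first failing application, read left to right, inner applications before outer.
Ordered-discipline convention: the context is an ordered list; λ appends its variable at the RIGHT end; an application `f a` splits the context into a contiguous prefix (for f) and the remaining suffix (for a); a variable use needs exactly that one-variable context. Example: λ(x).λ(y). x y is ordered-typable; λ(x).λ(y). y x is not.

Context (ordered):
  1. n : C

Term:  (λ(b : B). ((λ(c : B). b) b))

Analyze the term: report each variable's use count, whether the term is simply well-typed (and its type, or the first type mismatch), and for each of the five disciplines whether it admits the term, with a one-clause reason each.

usage: n: 0×, b (bound): 2×, c (bound): 0×
uses in reading order: b, b
typing: the term checks, with type B → B
ordered: ✗ — needs contraction — b ×2; unused: n, c — weakening required
linear: ✗ — needs contraction — b ×2; unused: n, c — weakening required
affine: ✗ — needs contraction — b ×2
relevant: ✗ — unused: n, c — weakening required
unrestricted: ✓ — simply typable at B → B; W, C, E all held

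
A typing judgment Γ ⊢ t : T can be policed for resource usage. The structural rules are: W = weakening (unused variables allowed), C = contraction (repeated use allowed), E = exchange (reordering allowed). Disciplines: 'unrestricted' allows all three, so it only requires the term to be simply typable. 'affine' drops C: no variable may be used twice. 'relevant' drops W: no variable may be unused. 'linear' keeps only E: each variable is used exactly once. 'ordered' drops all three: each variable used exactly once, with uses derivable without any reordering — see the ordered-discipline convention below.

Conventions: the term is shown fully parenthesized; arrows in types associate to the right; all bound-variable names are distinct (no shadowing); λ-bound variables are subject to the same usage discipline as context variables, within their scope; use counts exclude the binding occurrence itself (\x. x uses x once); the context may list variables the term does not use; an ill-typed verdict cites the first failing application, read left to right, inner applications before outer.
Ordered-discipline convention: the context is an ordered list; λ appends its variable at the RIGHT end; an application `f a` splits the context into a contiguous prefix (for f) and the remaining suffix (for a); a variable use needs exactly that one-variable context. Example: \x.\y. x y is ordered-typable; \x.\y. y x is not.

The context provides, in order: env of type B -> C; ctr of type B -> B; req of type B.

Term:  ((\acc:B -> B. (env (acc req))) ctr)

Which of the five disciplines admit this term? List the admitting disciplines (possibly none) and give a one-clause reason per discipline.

admitted in: linear, affine, relevant, unrestricted
usage: env: 1; ctr: 1; req: 1; acc (λ-bound): 1
order of uses: env, acc, req, ctr
typing: ✓ — C
ordered: ✗ — needs exchange: uses follow env, acc, req, ctr
linear: ✓ — single use per variable (env, ctr, req, acc)
affine: ✓ — no duplicate uses among env, ctr, req, acc
relevant: ✓ — none of env, ctr, req, acc goes unused
unrestricted: ✓ — well-typed at C; no restrictions here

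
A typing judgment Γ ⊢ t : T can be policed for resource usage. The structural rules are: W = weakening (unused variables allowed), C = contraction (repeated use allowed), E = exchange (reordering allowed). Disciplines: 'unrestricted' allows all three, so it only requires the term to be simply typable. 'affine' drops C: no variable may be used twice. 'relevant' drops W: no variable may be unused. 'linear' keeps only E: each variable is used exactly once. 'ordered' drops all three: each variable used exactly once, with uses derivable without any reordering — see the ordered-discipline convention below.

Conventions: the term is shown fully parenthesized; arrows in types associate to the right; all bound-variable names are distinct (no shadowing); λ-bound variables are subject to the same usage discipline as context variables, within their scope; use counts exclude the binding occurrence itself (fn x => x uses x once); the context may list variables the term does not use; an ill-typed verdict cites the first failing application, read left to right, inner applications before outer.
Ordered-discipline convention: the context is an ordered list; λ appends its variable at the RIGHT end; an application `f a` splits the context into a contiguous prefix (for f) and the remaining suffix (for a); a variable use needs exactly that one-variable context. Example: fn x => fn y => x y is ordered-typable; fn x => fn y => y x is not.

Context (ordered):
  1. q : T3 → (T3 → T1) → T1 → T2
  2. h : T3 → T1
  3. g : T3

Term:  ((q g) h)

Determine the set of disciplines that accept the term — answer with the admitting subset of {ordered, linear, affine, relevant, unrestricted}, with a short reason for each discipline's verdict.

admitting disciplines: linear, affine, relevant, unrestricted
use counts: q=1, h=1, g=1
use order (left to right): q, g, h
typing: the term checks, with type T1 → T2
ordered ✗ (needs exchange: uses follow q, g, h)
linear ✓ (each of q, h, g used exactly once)
affine ✓ (at most one use each (q, h, g))
relevant ✓ (at least one use each (q, h, g))
unrestricted ✓ (typability at T1 → T2 is all that's needed)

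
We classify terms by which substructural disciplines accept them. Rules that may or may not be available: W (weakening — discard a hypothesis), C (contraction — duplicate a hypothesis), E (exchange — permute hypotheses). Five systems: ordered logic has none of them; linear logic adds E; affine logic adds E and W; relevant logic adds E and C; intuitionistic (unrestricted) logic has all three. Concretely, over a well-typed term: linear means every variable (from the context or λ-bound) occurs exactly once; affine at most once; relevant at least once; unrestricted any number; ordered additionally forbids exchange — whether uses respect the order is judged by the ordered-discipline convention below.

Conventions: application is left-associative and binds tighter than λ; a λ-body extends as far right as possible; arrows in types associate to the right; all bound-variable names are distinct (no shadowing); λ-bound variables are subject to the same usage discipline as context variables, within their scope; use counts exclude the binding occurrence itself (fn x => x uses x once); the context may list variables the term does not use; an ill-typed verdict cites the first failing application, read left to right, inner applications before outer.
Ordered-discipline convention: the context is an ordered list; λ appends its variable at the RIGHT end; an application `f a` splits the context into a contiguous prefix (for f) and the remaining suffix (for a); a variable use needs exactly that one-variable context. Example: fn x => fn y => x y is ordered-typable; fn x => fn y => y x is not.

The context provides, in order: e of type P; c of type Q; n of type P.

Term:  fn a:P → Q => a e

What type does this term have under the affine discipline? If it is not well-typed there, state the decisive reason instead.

term : (P → Q) → Q
variable uses: e: 1; c: 0; n: 0; a [bound]: 1
left-to-right use order: a, e
typing: well-typed at (P → Q) → Q
summary: ordered ✗, linear ✗, affine ✓, relevant ✗, unrestricted ✓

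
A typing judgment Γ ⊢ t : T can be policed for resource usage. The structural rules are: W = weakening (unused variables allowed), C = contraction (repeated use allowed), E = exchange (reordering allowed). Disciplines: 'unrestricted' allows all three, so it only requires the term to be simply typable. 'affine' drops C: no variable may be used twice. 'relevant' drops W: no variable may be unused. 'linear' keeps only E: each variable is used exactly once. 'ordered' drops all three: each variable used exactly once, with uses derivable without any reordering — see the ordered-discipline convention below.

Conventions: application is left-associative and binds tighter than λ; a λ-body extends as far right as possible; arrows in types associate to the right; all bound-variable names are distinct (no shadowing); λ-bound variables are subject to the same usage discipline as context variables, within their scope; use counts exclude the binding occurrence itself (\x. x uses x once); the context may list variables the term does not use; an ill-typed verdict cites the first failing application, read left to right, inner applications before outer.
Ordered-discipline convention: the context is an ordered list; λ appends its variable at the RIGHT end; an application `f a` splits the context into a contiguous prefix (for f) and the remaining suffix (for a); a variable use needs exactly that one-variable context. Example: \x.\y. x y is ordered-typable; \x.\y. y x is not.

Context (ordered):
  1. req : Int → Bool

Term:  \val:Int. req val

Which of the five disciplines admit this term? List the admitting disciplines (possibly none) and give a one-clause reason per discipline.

accepted by: ordered, linear, affine, relevant, unrestricted
variable uses: req ×1, val (λ-bound) ×1
uses in reading order: req, val
typing: well-typed — term : Int → Bool
ordered ✓ (req, val: once each, no exchange needed)
linear ✓ (req, val: one use apiece)
affine ✓ (no duplicate uses among req, val)
relevant ✓ (req, val: all used, weakening unneeded)
unrestricted ✓ (simply typable at Int → Bool; W, C, E all held)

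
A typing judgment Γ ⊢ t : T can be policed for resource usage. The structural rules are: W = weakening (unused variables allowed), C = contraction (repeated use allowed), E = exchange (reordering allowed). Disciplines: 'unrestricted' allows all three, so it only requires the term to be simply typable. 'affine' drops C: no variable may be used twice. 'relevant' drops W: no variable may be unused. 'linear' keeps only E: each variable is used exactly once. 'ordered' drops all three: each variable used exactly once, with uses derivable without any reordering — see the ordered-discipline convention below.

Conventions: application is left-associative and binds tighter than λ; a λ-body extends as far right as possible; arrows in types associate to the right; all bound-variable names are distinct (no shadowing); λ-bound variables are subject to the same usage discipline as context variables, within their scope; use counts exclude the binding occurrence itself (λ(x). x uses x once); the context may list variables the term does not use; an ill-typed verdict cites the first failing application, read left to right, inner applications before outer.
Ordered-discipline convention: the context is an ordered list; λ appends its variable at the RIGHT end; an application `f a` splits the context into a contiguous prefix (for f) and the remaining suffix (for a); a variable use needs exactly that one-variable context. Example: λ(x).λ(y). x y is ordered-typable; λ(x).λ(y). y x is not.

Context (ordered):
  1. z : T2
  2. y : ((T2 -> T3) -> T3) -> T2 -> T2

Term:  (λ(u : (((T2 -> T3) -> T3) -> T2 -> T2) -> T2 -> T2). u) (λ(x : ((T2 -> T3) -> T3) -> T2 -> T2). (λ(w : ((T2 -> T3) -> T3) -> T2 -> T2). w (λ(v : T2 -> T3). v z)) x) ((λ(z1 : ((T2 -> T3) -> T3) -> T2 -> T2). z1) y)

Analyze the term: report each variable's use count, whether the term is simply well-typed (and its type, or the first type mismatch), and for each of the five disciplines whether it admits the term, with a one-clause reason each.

counts: z: 1×; y: 1×; u [bound]: 1×; x [bound]: 1×; w [bound]: 1×; v [bound]: 1×; z1 [bound]: 1×
uses in reading order: u, w, v, z, x, z1, y
typing: the term checks, with type T2 -> T2
ordered ✗ (no contiguous prefix/suffix split fits u, w, v, z, x, z1, y)
linear ✓ (single use per variable (z, y, u, x, w, v, z1))
affine ✓ (at most one use each (z, y, u, x, w, v, z1))
relevant ✓ (every one of z, y, u, x, w, v, z1 appears)
unrestricted ✓ (simply typable at T2 -> T2; W, C, E all held)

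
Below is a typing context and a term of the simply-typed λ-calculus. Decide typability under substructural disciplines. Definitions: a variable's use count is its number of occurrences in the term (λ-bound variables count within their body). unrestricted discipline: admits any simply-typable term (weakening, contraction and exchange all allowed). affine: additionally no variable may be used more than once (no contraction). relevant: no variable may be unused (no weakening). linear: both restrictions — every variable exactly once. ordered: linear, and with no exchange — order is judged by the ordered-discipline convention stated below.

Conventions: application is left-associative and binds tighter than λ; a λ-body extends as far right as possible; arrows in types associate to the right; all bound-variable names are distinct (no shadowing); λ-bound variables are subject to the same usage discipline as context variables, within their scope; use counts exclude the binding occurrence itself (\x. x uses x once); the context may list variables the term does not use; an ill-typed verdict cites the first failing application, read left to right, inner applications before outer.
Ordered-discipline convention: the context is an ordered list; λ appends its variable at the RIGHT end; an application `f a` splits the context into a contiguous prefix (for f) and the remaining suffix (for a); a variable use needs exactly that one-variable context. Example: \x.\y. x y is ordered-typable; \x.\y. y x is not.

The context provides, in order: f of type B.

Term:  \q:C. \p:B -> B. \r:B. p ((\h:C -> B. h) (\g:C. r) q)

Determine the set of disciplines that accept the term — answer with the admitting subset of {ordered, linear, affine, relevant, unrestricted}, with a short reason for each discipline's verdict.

admitting disciplines: affine, unrestricted
counts: f: 0, q (bound): 1, p (bound): 1, r (bound): 1, h (bound): 1, g (bound): 0
use order (left to right): p, h, r, q
typing: the term checks, with type C -> (B -> B) -> B -> B
ordered: ✗, needs weakening: f, g unused
linear: ✗, needs weakening: f, g unused
affine: ✓, none of f, q, p, r, h, g used more than once
relevant: ✗, needs weakening: f, g unused
unrestricted: ✓, well-typed at C -> (B -> B) -> B -> B; no restrictions here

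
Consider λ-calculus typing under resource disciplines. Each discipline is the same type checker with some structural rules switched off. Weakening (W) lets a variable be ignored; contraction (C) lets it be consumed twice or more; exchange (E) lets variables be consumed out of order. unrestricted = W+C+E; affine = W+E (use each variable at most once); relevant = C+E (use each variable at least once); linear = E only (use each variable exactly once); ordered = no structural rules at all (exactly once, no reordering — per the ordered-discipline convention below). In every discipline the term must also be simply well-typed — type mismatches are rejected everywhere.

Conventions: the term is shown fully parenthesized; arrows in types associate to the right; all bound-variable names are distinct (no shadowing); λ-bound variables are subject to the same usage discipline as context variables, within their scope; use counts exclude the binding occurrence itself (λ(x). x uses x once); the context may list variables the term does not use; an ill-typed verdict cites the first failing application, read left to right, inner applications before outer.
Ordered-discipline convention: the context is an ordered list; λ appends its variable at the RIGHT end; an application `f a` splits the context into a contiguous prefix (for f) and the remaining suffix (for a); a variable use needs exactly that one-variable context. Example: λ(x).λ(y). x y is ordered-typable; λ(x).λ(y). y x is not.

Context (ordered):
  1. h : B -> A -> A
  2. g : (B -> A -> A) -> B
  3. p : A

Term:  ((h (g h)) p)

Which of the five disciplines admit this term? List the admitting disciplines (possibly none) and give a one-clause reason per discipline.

admitted in: relevant, unrestricted
usage: h ×2, g ×1, p ×1
use order (left to right): h, g, h, p
typing: well-typed — term : A
ordered ✗ (repeated use of h ×2)
linear ✗ (repeated use of h ×2)
affine ✗ (repeated use of h ×2)
relevant ✓ (every one of h, g, p appears)
unrestricted ✓ (typability at A is all that's needed)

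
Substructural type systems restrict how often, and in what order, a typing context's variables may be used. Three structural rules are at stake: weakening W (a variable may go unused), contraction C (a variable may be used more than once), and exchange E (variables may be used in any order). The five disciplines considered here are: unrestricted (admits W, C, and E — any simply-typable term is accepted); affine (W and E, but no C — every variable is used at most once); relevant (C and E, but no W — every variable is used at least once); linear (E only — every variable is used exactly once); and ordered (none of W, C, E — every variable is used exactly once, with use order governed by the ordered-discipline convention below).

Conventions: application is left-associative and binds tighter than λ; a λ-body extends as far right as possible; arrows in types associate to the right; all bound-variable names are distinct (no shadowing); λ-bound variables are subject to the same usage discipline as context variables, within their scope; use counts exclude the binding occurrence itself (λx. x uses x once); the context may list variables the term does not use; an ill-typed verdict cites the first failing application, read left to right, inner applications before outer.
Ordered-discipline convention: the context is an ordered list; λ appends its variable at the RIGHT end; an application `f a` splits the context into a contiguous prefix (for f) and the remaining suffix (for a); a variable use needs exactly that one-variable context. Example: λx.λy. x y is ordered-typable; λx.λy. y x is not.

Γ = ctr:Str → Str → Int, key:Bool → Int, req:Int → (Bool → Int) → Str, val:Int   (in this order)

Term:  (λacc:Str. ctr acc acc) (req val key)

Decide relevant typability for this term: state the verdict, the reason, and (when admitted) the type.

yes — none of ctr, key, req, val, acc goes unused; term : Int
variable uses: ctr: 1; key: 1; req: 1; val: 1; acc [bound]: 2
order of uses: ctr, acc, acc, req, val, key
typing: well-typed — term : Int
per-discipline verdicts: ordered ✗ · linear ✗ · affine ✗ · relevant ✓ · unrestricted ✓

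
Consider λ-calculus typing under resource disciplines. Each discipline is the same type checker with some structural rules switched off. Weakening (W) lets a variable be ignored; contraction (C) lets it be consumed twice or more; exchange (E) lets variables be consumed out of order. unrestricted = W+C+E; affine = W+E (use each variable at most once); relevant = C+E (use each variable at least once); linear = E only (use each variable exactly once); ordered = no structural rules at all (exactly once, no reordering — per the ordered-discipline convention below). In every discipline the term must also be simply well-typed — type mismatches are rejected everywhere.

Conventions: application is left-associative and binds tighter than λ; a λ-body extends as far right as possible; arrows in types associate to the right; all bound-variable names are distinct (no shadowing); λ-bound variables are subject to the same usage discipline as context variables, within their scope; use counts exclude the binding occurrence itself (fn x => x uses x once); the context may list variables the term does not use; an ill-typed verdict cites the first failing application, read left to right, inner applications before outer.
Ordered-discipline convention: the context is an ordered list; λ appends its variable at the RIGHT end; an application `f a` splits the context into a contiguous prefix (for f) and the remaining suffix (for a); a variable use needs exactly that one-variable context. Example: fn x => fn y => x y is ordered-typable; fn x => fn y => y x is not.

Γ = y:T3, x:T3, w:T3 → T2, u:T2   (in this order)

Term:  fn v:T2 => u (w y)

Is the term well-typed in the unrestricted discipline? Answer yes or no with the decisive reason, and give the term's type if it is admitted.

no — the type mismatch rejects it
counts: y: 1×, x: 0×, w: 1×, u: 1×, v (λ-bound): 0×
use order (left to right): u, w, y
typing: ill-typed: non-function type T2 applied to an argument
all disciplines: ordered ✗, linear ✗, affine ✗, relevant ✗, unrestricted ✗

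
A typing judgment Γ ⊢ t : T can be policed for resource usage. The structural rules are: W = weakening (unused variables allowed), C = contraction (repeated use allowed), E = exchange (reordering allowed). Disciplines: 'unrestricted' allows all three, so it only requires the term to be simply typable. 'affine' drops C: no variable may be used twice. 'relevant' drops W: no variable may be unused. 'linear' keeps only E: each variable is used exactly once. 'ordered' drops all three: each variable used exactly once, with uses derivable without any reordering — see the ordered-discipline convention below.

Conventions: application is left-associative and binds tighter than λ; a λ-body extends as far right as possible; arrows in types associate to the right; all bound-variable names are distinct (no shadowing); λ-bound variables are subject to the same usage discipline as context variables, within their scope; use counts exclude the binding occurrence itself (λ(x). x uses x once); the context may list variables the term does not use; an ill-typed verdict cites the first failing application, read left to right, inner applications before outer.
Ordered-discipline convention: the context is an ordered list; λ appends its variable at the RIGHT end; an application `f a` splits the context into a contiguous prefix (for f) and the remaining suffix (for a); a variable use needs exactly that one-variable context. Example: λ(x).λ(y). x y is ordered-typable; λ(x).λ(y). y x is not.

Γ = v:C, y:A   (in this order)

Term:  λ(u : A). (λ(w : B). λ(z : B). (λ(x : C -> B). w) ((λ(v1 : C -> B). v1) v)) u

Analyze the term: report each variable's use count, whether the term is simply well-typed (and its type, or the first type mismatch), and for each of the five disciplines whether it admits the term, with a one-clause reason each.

variable uses: v ×1; y ×0; u (bound) ×1; w (bound) ×1; z (bound) ×0; x (bound) ×0; v1 (bound) ×1
order of uses: w, v1, v, u
typing: ill-typed: argument of type C where C -> B is required
ordered: ✗, not simply typable
linear: ✗, fails simple typing
affine: ✗, a type mismatch blocks all five
relevant: ✗, the type mismatch rejects it
unrestricted: ✗, not simply typable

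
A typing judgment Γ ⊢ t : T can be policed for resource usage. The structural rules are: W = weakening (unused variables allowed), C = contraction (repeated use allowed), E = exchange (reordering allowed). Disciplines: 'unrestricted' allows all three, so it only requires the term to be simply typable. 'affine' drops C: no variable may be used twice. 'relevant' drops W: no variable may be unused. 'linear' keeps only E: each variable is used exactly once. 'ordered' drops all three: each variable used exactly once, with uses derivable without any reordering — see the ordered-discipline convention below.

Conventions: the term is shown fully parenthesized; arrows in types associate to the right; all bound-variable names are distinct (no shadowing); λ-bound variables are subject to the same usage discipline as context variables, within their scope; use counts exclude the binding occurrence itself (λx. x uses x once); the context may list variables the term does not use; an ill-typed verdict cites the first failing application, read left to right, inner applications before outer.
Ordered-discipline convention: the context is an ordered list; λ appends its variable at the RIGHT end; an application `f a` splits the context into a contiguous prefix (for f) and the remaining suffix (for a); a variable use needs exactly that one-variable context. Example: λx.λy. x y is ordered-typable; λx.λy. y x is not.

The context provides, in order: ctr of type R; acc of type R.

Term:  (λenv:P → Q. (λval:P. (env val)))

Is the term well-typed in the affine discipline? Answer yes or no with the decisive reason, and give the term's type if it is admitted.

yes — none of ctr, acc, env, val used more than once; term : (P → Q) → P → Q
counts: ctr: 0, acc: 0, env (λ-bound): 1, val (λ-bound): 1
order of uses: env, val
typing: the term checks, with type (P → Q) → P → Q
all disciplines: ordered ✗ · linear ✗ · affine ✓ · relevant ✗ · unrestricted ✓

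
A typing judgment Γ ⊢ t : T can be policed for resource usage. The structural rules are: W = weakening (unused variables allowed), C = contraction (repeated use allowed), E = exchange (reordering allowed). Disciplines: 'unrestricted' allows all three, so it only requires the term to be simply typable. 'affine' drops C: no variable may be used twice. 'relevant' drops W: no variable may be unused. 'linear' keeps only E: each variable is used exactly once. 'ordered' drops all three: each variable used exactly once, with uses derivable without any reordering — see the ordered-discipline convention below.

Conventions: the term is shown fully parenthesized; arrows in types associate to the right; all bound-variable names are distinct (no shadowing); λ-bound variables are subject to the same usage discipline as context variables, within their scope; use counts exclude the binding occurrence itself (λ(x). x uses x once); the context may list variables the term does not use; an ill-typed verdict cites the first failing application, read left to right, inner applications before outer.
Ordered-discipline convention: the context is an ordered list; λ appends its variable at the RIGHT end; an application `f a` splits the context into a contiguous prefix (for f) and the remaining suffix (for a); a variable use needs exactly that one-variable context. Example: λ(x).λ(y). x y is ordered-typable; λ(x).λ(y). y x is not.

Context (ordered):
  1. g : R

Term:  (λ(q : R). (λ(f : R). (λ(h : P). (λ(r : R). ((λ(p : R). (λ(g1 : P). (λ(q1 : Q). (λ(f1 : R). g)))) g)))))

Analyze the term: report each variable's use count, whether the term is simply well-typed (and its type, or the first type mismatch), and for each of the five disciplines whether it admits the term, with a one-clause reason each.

counts: g: 2×, q (λ-bound): 0×, f (λ-bound): 0×, h (λ-bound): 0×, r (λ-bound): 0×, p (λ-bound): 0×, g1 (λ-bound): 0×, q1 (λ-bound): 0×, f1 (λ-bound): 0×
order of uses: g, g
typing: well-typed — term : R -> R -> P -> R -> P -> Q -> R -> R
ordered: ✗ — uses contraction: g ×2; needs weakening: q, f, h, r, p, g1, q1, f1 unused
linear: ✗ — uses contraction: g ×2; needs weakening: q, f, h, r, p, g1, q1, f1 unused
affine: ✗ — uses contraction: g ×2
relevant: ✗ — needs weakening: q, f, h, r, p, g1, q1, f1 unused
unrestricted: ✓ — type-checks (R -> R -> P -> R -> P -> Q -> R -> R) and nothing is barred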